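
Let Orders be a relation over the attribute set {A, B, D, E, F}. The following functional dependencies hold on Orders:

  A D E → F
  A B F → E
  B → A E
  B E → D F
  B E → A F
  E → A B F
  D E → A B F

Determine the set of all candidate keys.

{B}⁺: B→AE adds A, E; BE→DF adds D, F → {A, B, D, E, F}.
{E}⁺: E→ABF adds A, B, F; BE→DF adds D → {A, B, D, E, F}.

{B}, {E}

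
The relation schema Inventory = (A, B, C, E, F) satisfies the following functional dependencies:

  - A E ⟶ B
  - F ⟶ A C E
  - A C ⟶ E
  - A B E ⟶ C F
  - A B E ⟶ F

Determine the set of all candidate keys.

{F}⁺: F→ACE adds A, C, E; AE→B adds B → {A, B, C, E, F}.
{A, C}⁺: AC→E adds E; AE→B adds B; ABE→CF adds F → {A, B, C, E, F}.
{A, E}⁺: AE→B adds B; ABE→CF adds C, F → {A, B, C, E, F}.

{F}, {A, C}, {A, E}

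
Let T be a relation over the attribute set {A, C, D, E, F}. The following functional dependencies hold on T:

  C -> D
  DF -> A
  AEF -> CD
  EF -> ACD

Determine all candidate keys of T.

Attributes E, F never appear on any right-hand side, so every candidate key must contain {E, F}.
{E, F}⁺ = {A, C, D, E, F}, which is all of the schema, so {E, F} is the only candidate key.

{E, F}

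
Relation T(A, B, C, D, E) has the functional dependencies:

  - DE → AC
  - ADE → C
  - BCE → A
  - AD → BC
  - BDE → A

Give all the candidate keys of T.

DE

{D, E}⁺: DE→AC adds A, C; AD→BC adds B → {A, B, C, D, E}.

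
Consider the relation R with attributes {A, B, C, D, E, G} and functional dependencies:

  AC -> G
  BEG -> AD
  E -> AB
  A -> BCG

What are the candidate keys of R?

{E}⁺: E→AB adds A, B; A→BCG adds C, G; BEG→AD adds D → {A, B, C, D, E, G}.

{E}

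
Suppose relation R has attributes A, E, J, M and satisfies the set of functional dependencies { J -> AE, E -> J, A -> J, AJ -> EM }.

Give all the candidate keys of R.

A; E; J

{A}⁺: A→J adds J; AJ→EM adds E, M → {A, E, J, M}.
{E}⁺: E→J adds J; J→AE adds A; AJ→EM adds M → {A, E, J, M}.
{J}⁺: J→AE adds A, E; AJ→EM adds M → {A, E, J, M}.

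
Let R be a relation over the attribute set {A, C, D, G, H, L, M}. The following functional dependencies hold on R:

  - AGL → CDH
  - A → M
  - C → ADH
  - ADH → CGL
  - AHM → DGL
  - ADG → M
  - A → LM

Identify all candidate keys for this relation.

C, AG, AH

{C}⁺: C→ADH adds A, D, H; ADH→CGL adds G, L; ADG→M adds M → {A, C, D, G, H, L, M}.
{A, G}⁺: A→M adds M; A→LM adds L; AGL→CDH adds C, D, H → {A, C, D, G, H, L, M}. Minimal: {G}⁺ = {G}; {A}⁺ = {A, L, M} — none reach the full schema.
{A, H}⁺: A→M adds M; AHM→DGL adds D, G, L; AGL→CDH adds C → {A, C, D, G, H, L, M}. Minimal: {H}⁺ = {H}; {A}⁺ = {A, L, M} — none reach the full schema.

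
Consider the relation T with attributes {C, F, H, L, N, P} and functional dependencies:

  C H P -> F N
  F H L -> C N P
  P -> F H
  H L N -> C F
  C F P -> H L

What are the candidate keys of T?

(C, P), (L, P), (F, H, L), (H, L, N)

{C, P}⁺: P→FH adds F, H; CFP→HL adds L; CHP→FN adds N → {C, F, H, L, N, P}. Minimal: {P}⁺ = {F, H, P}; {C}⁺ = {C} — none reach the full schema.
{L, P}⁺: P→FH adds F, H; FHL→CNP adds C, N → {C, F, H, L, N, P}. Minimal: {P}⁺ = {F, H, P}; {L}⁺ = {L} — none reach the full schema.
{F, H, L}⁺: FHL→CNP adds C, N, P → {C, F, H, L, N, P}. Minimal: {H, L}⁺ = {H, L}; {F, L}⁺ = {F, L}; {F, H}⁺ = {F, H} — none reach the full schema.
{H, L, N}⁺: HLN→CF adds C, F; FHL→CNP adds P → {C, F, H, L, N, P}. Minimal: {L, N}⁺ = {L, N}; {H, N}⁺ = {H, N}; {H, L}⁺ = {H, L} — none reach the full schema.
Any other superkey contains one of these as a subset, so there are no further candidate keys.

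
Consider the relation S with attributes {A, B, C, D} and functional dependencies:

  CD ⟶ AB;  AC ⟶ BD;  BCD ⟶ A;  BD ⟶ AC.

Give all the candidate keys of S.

{A, C}; {B, D}; {C, D}

{A, C}⁺: AC→BD adds B, D → {A, B, C, D}. Minimal: {C}⁺ = {C}; {A}⁺ = {A} — none reach the full schema.
{B, D}⁺: BD→AC adds A, C → {A, B, C, D}. Minimal: {D}⁺ = {D}; {B}⁺ = {B} — none reach the full schema.
{C, D}⁺: CD→AB adds A, B → {A, B, C, D}. Minimal: {D}⁺ = {D}; {C}⁺ = {C} — none reach the full schema.
Any other superkey contains one of these as a subset, so there are no further candidate keys.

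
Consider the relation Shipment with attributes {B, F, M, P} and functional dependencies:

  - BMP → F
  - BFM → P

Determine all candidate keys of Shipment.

(B, F, M), (B, M, P)

Attributes B, M never appear on any right-hand side, so every candidate key must contain {B, M}.
{B, M}⁺ = {B, M}, which is not all of the schema, so we must add further attributes.
{B, F, M}⁺: BFM→P adds P → {B, F, M, P}. Minimal: {F, M}⁺ = {F, M}; {B, M}⁺ = {B, M}; {B, F}⁺ = {B, F} — none reach the full schema.
{B, M, P}⁺: BMP→F adds F → {B, F, M, P}. Minimal: {M, P}⁺ = {M, P}; {B, P}⁺ = {B, P}; {B, M}⁺ = {B, M} — none reach the full schema.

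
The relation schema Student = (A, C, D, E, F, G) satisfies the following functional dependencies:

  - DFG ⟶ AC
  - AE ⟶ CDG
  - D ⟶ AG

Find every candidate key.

Attributes E, F never appear on any right-hand side, so every candidate key must contain {E, F}.
{E, F}⁺ = {E, F}, which is not all of the schema, so we must add further attributes.
{A, E, F}⁺: AE→CDG adds C, D, G → {A, C, D, E, F, G}. Minimal: {E, F}⁺ = {E, F}; {A, F}⁺ = {A, F}; {A, E}⁺ = {A, C, D, E, G} — none reach the full schema.
{D, E, F}⁺: D→AG adds A, G; DFG→AC adds C → {A, C, D, E, F, G}. Minimal: {E, F}⁺ = {E, F}; {D, F}⁺ = {A, C, D, F, G}; {D, E}⁺ = {A, C, D, E, G} — none reach the full schema.

(A, E, F), (D, E, F)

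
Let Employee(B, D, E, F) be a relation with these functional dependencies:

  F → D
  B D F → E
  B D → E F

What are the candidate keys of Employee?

Attribute B never appears on the right-hand side of any dependency, so B must belong to every candidate key.
{B}⁺ = {B}, which is not all of the schema, so we must add further attributes.
{B, D}⁺: BD→EF adds E, F → {B, D, E, F}. Minimal: {D}⁺ = {D}; {B}⁺ = {B} — none reach the full schema.
{B, F}⁺: F→D adds D; BDF→E adds E → {B, D, E, F}. Minimal: {F}⁺ = {D, F}; {B}⁺ = {B} — none reach the full schema.
Any other superkey contains one of these as a subset, so there are no further candidate keys.

{B, D}; {B, F}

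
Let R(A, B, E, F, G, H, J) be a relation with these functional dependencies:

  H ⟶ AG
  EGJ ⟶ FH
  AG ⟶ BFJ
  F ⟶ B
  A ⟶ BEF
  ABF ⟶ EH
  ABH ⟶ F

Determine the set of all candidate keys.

(A), (H), (E, G, J)

{A}⁺: A→BEF adds B, E, F; ABF→EH adds H; H→AG adds G; AG→BFJ adds J → {A, B, E, F, G, H, J}.
{H}⁺: H→AG adds A, G; AG→BFJ adds B, F, J; A→BEF adds E → {A, B, E, F, G, H, J}.
{E, G, J}⁺: EGJ→FH adds F, H; F→B adds B; H→AG adds A → {A, B, E, F, G, H, J}. Minimal: {G, J}⁺ = {G, J}; {E, J}⁺ = {E, J}; {E, G}⁺ = {E, G} — none reach the full schema.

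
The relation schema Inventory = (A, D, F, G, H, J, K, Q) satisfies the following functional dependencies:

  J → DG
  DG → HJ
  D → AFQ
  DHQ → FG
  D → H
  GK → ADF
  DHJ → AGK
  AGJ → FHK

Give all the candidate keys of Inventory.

{D}, {J}, {G, K}

{D}⁺: D→AFQ adds A, F, Q; D→H adds H; DHQ→FG adds G; DG→HJ adds J; DHJ→AGK adds K → {A, D, F, G, H, J, K, Q}.
{J}⁺: J→DG adds D, G; DG→HJ adds H; D→AFQ adds A, F, Q; DHJ→AGK adds K → {A, D, F, G, H, J, K, Q}.
{G, K}⁺: GK→ADF adds A, D, F; DG→HJ adds H, J; D→AFQ adds Q → {A, D, F, G, H, J, K, Q}. Minimal: {K}⁺ = {K}; {G}⁺ = {G} — none reach the full schema.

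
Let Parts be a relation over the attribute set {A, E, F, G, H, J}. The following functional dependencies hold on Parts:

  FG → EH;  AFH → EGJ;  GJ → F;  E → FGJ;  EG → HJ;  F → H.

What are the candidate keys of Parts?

(A, E); (A, F); (A, G, J)

Attribute A never appears on the right-hand side of any dependency, so A must belong to every candidate key.
{A}⁺ = {A}, which is not all of the schema, so we must add further attributes.
{A, E}⁺: E→FGJ adds F, G, J; EG→HJ adds H → {A, E, F, G, H, J}. Minimal: {E}⁺ = {E, F, G, H, J}; {A}⁺ = {A} — none reach the full schema.
{A, F}⁺: F→H adds H; AFH→EGJ adds E, G, J → {A, E, F, G, H, J}. Minimal: {F}⁺ = {F, H}; {A}⁺ = {A} — none reach the full schema.
{A, G, J}⁺: GJ→F adds F; F→H adds H; FG→EH adds E → {A, E, F, G, H, J}. Minimal: {G, J}⁺ = {E, F, G, H, J}; {A, J}⁺ = {A, J}; {A, G}⁺ = {A, G} — none reach the full schema.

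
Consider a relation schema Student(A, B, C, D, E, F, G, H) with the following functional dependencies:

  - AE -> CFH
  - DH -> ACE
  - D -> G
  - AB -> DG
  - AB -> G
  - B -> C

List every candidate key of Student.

Attribute B never appears on the right-hand side of any dependency, so B must belong to every candidate key.
{B}⁺ = {B, C}, which is not all of the schema, so we must add further attributes.
{A, B, E}⁺: AE→CFH adds C, F, H; AB→DG adds D, G → {A, B, C, D, E, F, G, H}.
{A, B, H}⁺: AB→DG adds D, G; B→C adds C; DH→ACE adds E; AE→CFH adds F → {A, B, C, D, E, F, G, H}.
{B, D, H}⁺: DH→ACE adds A, C, E; D→G adds G; AE→CFH adds F → {A, B, C, D, E, F, G, H}.

{A, B, E}; {A, B, H}; {B, D, H}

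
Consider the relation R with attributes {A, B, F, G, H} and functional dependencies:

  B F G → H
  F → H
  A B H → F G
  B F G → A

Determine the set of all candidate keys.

ABF, ABH, BFG

Attribute B never appears on the right-hand side of any dependency, so B must belong to every candidate key.
{B}⁺ = {B}, which is not all of the schema, so we must add further attributes.
{A, B, F}⁺: F→H adds H; ABH→FG adds G → {A, B, F, G, H}. Minimal: {B, F}⁺ = {B, F, H}; {A, F}⁺ = {A, F, H}; {A, B}⁺ = {A, B} — none reach the full schema.
{A, B, H}⁺: ABH→FG adds F, G → {A, B, F, G, H}. Minimal: {B, H}⁺ = {B, H}; {A, H}⁺ = {A, H}; {A, B}⁺ = {A, B} — none reach the full schema.
{B, F, G}⁺: BFG→H adds H; BFG→A adds A → {A, B, F, G, H}. Minimal: {F, G}⁺ = {F, G, H}; {B, G}⁺ = {B, G}; {B, F}⁺ = {B, F, H} — none reach the full schema.
Any other superkey contains one of these as a subset, so there are no further candidate keys.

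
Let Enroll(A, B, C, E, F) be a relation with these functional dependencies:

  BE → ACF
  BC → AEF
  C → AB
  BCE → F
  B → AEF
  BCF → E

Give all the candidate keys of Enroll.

{B}⁺: B→AEF adds A, E, F; BE→ACF adds C → {A, B, C, E, F}.
{C}⁺: C→AB adds A, B; B→AEF adds E, F → {A, B, C, E, F}.

{B}, {C}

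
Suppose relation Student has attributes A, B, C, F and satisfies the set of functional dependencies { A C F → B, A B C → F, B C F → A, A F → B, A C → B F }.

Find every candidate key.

{A, C}, {B, C, F}

Attribute C never appears on the right-hand side of any dependency, so C must belong to every candidate key.
{C}⁺ = {C}, which is not all of the schema, so we must add further attributes.
{A, C}⁺: AC→BF adds B, F → {A, B, C, F}. Minimal: {C}⁺ = {C}; {A}⁺ = {A} — none reach the full schema.
{B, C, F}⁺: BCF→A adds A → {A, B, C, F}. Minimal: {C, F}⁺ = {C, F}; {B, F}⁺ = {B, F}; {B, C}⁺ = {B, C} — none reach the full schema.
Any other superkey contains one of these as a subset, so there are no further candidate keys.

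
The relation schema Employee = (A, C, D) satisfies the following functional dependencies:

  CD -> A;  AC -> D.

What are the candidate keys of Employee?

Attribute C never appears on the right-hand side of any dependency, so C must belong to every candidate key.
{C}⁺ = {C}, which is not all of the schema, so we must add further attributes.
{A, C}⁺: AC→D adds D → {A, C, D}. Minimal: {C}⁺ = {C}; {A}⁺ = {A} — none reach the full schema.
{C, D}⁺: CD→A adds A → {A, C, D}. Minimal: {D}⁺ = {D}; {C}⁺ = {C} — none reach the full schema.

{A, C}, {C, D}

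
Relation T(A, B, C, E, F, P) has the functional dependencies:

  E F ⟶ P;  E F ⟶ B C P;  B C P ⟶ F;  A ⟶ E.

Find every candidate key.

{A, F}; {A, B, C, P}

Attribute A never appears on the right-hand side of any dependency, so A must belong to every candidate key.
{A}⁺ = {A, E}, which is not all of the schema, so we must add further attributes.
{A, F}⁺: A→E adds E; EF→P adds P; EF→BCP adds B, C → {A, B, C, E, F, P}.
{A, B, C, P}⁺: BCP→F adds F; A→E adds E → {A, B, C, E, F, P}.
Any other superkey contains one of these as a subset, so there are no further candidate keys.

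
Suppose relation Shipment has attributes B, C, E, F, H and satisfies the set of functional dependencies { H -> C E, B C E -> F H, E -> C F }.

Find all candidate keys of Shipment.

Attribute B never appears on the right-hand side of any dependency, so B must belong to every candidate key.
{B}⁺ = {B}, which is not all of the schema, so we must add further attributes.
{B, E}⁺: E→CF adds C, F; BCE→FH adds H → {B, C, E, F, H}.
{B, H}⁺: H→CE adds C, E; BCE→FH adds F → {B, C, E, F, H}.

{B, E}; {B, H}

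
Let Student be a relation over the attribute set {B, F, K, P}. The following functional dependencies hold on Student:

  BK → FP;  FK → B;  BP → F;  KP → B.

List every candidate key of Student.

Attribute K never appears on the right-hand side of any dependency, so K must belong to every candidate key.
{K}⁺ = {K}, which is not all of the schema, so we must add further attributes.
{B, K}⁺: BK→FP adds F, P → {B, F, K, P}. Minimal: {K}⁺ = {K}; {B}⁺ = {B} — none reach the full schema.
{F, K}⁺: FK→B adds B; BK→FP adds P → {B, F, K, P}. Minimal: {K}⁺ = {K}; {F}⁺ = {F} — none reach the full schema.
{K, P}⁺: KP→B adds B; BK→FP adds F → {B, F, K, P}. Minimal: {P}⁺ = {P}; {K}⁺ = {K} — none reach the full schema.

BK; FK; KP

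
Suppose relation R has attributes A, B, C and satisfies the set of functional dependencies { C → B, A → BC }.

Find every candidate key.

Attribute A never appears on the right-hand side of any dependency, so A must belong to every candidate key.
{A}⁺ = {A, B, C}, which is all of the schema, so {A} is the only candidate key.

A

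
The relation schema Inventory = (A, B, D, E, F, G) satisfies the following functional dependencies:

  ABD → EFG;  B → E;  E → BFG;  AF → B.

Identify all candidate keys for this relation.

ABD; ADE; ADF

Attributes A, D never appear on any right-hand side, so every candidate key must contain {A, D}.
{A, D}⁺ = {A, D}, which is not all of the schema, so we must add further attributes.
{A, B, D}⁺: ABD→EFG adds E, F, G → {A, B, D, E, F, G}.
{A, D, E}⁺: E→BFG adds B, F, G → {A, B, D, E, F, G}.
{A, D, F}⁺: AF→B adds B; ABD→EFG adds E, G → {A, B, D, E, F, G}.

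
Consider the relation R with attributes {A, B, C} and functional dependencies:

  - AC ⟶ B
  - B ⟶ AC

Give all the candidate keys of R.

{B}⁺: B→AC adds A, C → {A, B, C}.
{A, C}⁺: AC→B adds B → {A, B, C}.
Any other superkey contains one of these as a subset, so there are no further candidate keys.

(B); (A, C)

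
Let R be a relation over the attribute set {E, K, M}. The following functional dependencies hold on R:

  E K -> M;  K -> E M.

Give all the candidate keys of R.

Attribute K never appears on the right-hand side of any dependency, so K must belong to every candidate key.
{K}⁺ = {E, K, M}, which is all of the schema, so {K} is the only candidate key.

K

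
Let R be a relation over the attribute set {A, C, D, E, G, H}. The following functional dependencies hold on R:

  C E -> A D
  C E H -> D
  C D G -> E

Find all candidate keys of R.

CDGH; CEGH

{C, D, G, H}⁺: CDG→E adds E; CE→AD adds A → {A, C, D, E, G, H}. Minimal: {D, G, H}⁺ = {D, G, H}; {C, G, H}⁺ = {C, G, H}; {C, D, H}⁺ = {C, D, H}; … — none reach the full schema.
{C, E, G, H}⁺: CE→AD adds A, D → {A, C, D, E, G, H}. Minimal: {E, G, H}⁺ = {E, G, H}; {C, G, H}⁺ = {C, G, H}; {C, E, H}⁺ = {A, C, D, E, H}; … — none reach the full schema.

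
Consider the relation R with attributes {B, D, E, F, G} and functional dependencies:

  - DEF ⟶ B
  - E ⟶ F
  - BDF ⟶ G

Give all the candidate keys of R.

{D, E}

Attributes D, E never appear on any right-hand side, so every candidate key must contain {D, E}.
{D, E}⁺ = {B, D, E, F, G}, which is all of the schema, so {D, E} is the only candidate key.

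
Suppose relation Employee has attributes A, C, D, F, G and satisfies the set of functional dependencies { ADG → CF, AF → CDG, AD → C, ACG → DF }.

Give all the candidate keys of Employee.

Attribute A never appears on the right-hand side of any dependency, so A must belong to every candidate key.
{A}⁺ = {A}, which is not all of the schema, so we must add further attributes.
{A, F}⁺: AF→CDG adds C, D, G → {A, C, D, F, G}.
{A, C, G}⁺: ACG→DF adds D, F → {A, C, D, F, G}.
{A, D, G}⁺: ADG→CF adds C, F → {A, C, D, F, G}.

(A, F); (A, C, G); (A, D, G)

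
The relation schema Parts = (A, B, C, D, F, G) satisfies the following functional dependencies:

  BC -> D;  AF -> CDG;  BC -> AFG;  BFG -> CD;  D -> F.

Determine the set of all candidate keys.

{B, C}, {A, B, D}, {A, B, F}, {B, D, G}, {B, F, G}

Attribute B never appears on the right-hand side of any dependency, so B must belong to every candidate key.
{B}⁺ = {B}, which is not all of the schema, so we must add further attributes.
{B, C}⁺: BC→D adds D; BC→AFG adds A, F, G → {A, B, C, D, F, G}.
{A, B, D}⁺: D→F adds F; AF→CDG adds C, G → {A, B, C, D, F, G}.
{A, B, F}⁺: AF→CDG adds C, D, G → {A, B, C, D, F, G}.
{B, D, G}⁺: D→F adds F; BFG→CD adds C; BC→AFG adds A → {A, B, C, D, F, G}.
{B, F, G}⁺: BFG→CD adds C, D; BC→AFG adds A → {A, B, C, D, F, G}.
Any other superkey contains one of these as a subset, so there are no further candidate keys.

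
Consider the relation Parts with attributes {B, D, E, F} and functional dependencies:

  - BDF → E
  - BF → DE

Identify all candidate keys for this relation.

Attributes B, F never appear on any right-hand side, so every candidate key must contain {B, F}.
{B, F}⁺ = {B, D, E, F}, which is all of the schema, so {B, F} is the only candidate key.

(B, F)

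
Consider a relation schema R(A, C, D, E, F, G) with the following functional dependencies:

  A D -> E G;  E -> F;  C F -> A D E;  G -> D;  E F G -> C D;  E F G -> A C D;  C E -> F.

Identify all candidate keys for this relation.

(A, D); (A, G); (C, E); (C, F); (E, G)

{A, D}⁺: AD→EG adds E, G; E→F adds F; EFG→CD adds C → {A, C, D, E, F, G}. Minimal: {D}⁺ = {D}; {A}⁺ = {A} — none reach the full schema.
{A, G}⁺: G→D adds D; AD→EG adds E; E→F adds F; EFG→CD adds C → {A, C, D, E, F, G}. Minimal: {G}⁺ = {D, G}; {A}⁺ = {A} — none reach the full schema.
{C, E}⁺: E→F adds F; CF→ADE adds A, D; AD→EG adds G → {A, C, D, E, F, G}. Minimal: {E}⁺ = {E, F}; {C}⁺ = {C} — none reach the full schema.
{C, F}⁺: CF→ADE adds A, D, E; AD→EG adds G → {A, C, D, E, F, G}. Minimal: {F}⁺ = {F}; {C}⁺ = {C} — none reach the full schema.
{E, G}⁺: E→F adds F; G→D adds D; EFG→CD adds C; EFG→ACD adds A → {A, C, D, E, F, G}. Minimal: {G}⁺ = {D, G}; {E}⁺ = {E, F} — none reach the full schema.
Any other superkey contains one of these as a subset, so there are no further candidate keys.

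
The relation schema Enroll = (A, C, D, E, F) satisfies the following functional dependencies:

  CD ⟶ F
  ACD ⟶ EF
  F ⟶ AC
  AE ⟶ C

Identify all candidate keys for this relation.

Attribute D never appears on the right-hand side of any dependency, so D must belong to every candidate key.
{D}⁺ = {D}, which is not all of the schema, so we must add further attributes.
{C, D}⁺: CD→F adds F; F→AC adds A; ACD→EF adds E → {A, C, D, E, F}. Minimal: {D}⁺ = {D}; {C}⁺ = {C} — none reach the full schema.
{D, F}⁺: F→AC adds A, C; ACD→EF adds E → {A, C, D, E, F}. Minimal: {F}⁺ = {A, C, F}; {D}⁺ = {D} — none reach the full schema.
{A, D, E}⁺: AE→C adds C; CD→F adds F → {A, C, D, E, F}. Minimal: {D, E}⁺ = {D, E}; {A, E}⁺ = {A, C, E}; {A, D}⁺ = {A, D} — none reach the full schema.

(C, D), (D, F), (A, D, E)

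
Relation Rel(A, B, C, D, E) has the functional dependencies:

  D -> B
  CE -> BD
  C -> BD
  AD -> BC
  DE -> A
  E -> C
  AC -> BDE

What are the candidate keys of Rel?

{E}, {A, C}, {A, D}

{E}⁺: E→C adds C; CE→BD adds B, D; DE→A adds A → {A, B, C, D, E}.
{A, C}⁺: C→BD adds B, D; AC→BDE adds E → {A, B, C, D, E}. Minimal: {C}⁺ = {B, C, D}; {A}⁺ = {A} — none reach the full schema.
{A, D}⁺: D→B adds B; AD→BC adds C; AC→BDE adds E → {A, B, C, D, E}. Minimal: {D}⁺ = {B, D}; {A}⁺ = {A} — none reach the full schema.
Any other superkey contains one of these as a subset, so there are no further candidate keys.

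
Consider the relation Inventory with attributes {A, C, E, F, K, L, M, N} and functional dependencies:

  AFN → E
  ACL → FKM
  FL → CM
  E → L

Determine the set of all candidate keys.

{A, F, N}, {A, C, E, N}, {A, C, L, N}

Attributes A, N never appear on any right-hand side, so every candidate key must contain {A, N}.
{A, N}⁺ = {A, N}, which is not all of the schema, so we must add further attributes.
{A, F, N}⁺: AFN→E adds E; E→L adds L; FL→CM adds C, M; ACL→FKM adds K → {A, C, E, F, K, L, M, N}.
{A, C, E, N}⁺: E→L adds L; ACL→FKM adds F, K, M → {A, C, E, F, K, L, M, N}.
{A, C, L, N}⁺: ACL→FKM adds F, K, M; AFN→E adds E → {A, C, E, F, K, L, M, N}.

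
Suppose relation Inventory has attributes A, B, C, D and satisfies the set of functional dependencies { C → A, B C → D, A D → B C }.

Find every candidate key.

{A, D}; {B, C}; {C, D}

{A, D}⁺: AD→BC adds B, C → {A, B, C, D}. Minimal: {D}⁺ = {D}; {A}⁺ = {A} — none reach the full schema.
{B, C}⁺: C→A adds A; BC→D adds D → {A, B, C, D}. Minimal: {C}⁺ = {A, C}; {B}⁺ = {B} — none reach the full schema.
{C, D}⁺: C→A adds A; AD→BC adds B → {A, B, C, D}. Minimal: {D}⁺ = {D}; {C}⁺ = {A, C} — none reach the full schema.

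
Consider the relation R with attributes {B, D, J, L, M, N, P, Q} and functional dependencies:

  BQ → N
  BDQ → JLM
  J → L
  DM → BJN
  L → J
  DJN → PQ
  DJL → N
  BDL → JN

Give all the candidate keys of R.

{D, M}⁺: DM→BJN adds B, J, N; DJN→PQ adds P, Q; BDQ→JLM adds L → {B, D, J, L, M, N, P, Q}.
{B, D, J}⁺: J→L adds L; DJL→N adds N; DJN→PQ adds P, Q; BDQ→JLM adds M → {B, D, J, L, M, N, P, Q}.
{B, D, L}⁺: L→J adds J; DJL→N adds N; DJN→PQ adds P, Q; BDQ→JLM adds M → {B, D, J, L, M, N, P, Q}.
{B, D, Q}⁺: BQ→N adds N; BDQ→JLM adds J, L, M; DJN→PQ adds P → {B, D, J, L, M, N, P, Q}.

{D, M}, {B, D, J}, {B, D, L}, {B, D, Q}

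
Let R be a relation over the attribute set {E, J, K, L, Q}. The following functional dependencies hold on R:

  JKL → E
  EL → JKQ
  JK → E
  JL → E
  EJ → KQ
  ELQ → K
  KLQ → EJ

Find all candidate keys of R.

(E, L); (J, L); (K, L, Q)

Attribute L never appears on the right-hand side of any dependency, so L must belong to every candidate key.
{L}⁺ = {L}, which is not all of the schema, so we must add further attributes.
{E, L}⁺: EL→JKQ adds J, K, Q → {E, J, K, L, Q}.
{J, L}⁺: JL→E adds E; EJ→KQ adds K, Q → {E, J, K, L, Q}.
{K, L, Q}⁺: KLQ→EJ adds E, J → {E, J, K, L, Q}.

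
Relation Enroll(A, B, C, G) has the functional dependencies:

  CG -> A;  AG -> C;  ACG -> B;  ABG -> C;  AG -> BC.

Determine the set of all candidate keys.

Attribute G never appears on the right-hand side of any dependency, so G must belong to every candidate key.
{G}⁺ = {G}, which is not all of the schema, so we must add further attributes.
{A, G}⁺: AG→C adds C; ACG→B adds B → {A, B, C, G}. Minimal: {G}⁺ = {G}; {A}⁺ = {A} — none reach the full schema.
{C, G}⁺: CG→A adds A; ACG→B adds B → {A, B, C, G}. Minimal: {G}⁺ = {G}; {C}⁺ = {C} — none reach the full schema.

(A, G); (C, G)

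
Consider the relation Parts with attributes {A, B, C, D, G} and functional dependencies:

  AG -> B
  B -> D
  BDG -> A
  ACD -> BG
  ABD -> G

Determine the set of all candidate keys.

Attribute C never appears on the right-hand side of any dependency, so C must belong to every candidate key.
{C}⁺ = {C}, which is not all of the schema, so we must add further attributes.
{A, B, C}⁺: B→D adds D; ACD→BG adds G → {A, B, C, D, G}.
{A, C, D}⁺: ACD→BG adds B, G → {A, B, C, D, G}.
{A, C, G}⁺: AG→B adds B; B→D adds D → {A, B, C, D, G}.
{B, C, G}⁺: B→D adds D; BDG→A adds A → {A, B, C, D, G}.
Any other superkey contains one of these as a subset, so there are no further candidate keys.

{A, B, C}, {A, C, D}, {A, C, G}, {B, C, G}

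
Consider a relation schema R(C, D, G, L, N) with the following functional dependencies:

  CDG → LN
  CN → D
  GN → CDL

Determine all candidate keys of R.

{G, N}⁺: GN→CDL adds C, D, L → {C, D, G, L, N}. Minimal: {N}⁺ = {N}; {G}⁺ = {G} — none reach the full schema.
{C, D, G}⁺: CDG→LN adds L, N → {C, D, G, L, N}. Minimal: {D, G}⁺ = {D, G}; {C, G}⁺ = {C, G}; {C, D}⁺ = {C, D} — none reach the full schema.

{G, N}, {C, D, G}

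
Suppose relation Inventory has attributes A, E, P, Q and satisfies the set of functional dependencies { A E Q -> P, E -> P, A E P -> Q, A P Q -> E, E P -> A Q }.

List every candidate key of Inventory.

{E}, {A, P, Q}

{E}⁺: E→P adds P; EP→AQ adds A, Q → {A, E, P, Q}.
{A, P, Q}⁺: APQ→E adds E → {A, E, P, Q}. Minimal: {P, Q}⁺ = {P, Q}; {A, Q}⁺ = {A, Q}; {A, P}⁺ = {A, P} — none reach the full schema.
Any other superkey contains one of these as a subset, so there are no further candidate keys.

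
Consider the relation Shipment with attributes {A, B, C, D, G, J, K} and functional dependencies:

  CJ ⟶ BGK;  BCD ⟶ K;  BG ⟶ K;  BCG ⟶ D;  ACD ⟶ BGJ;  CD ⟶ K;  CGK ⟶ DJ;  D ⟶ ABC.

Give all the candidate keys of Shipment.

{D}, {C, J}, {B, C, G}, {C, G, K}

{D}⁺: D→ABC adds A, B, C; BCD→K adds K; ACD→BGJ adds G, J → {A, B, C, D, G, J, K}.
{C, J}⁺: CJ→BGK adds B, G, K; BCG→D adds D; D→ABC adds A → {A, B, C, D, G, J, K}. Minimal: {J}⁺ = {J}; {C}⁺ = {C} — none reach the full schema.
{B, C, G}⁺: BG→K adds K; BCG→D adds D; CGK→DJ adds J; D→ABC adds A → {A, B, C, D, G, J, K}. Minimal: {C, G}⁺ = {C, G}; {B, G}⁺ = {B, G, K}; {B, C}⁺ = {B, C} — none reach the full schema.
{C, G, K}⁺: CGK→DJ adds D, J; D→ABC adds A, B → {A, B, C, D, G, J, K}. Minimal: {G, K}⁺ = {G, K}; {C, K}⁺ = {C, K}; {C, G}⁺ = {C, G} — none reach the full schema.
Any other superkey contains one of these as a subset, so there are no further candidate keys.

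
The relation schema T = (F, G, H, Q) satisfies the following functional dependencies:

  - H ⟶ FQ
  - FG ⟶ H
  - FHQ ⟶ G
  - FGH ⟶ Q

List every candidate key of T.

{H}, {F, G}

{H}⁺: H→FQ adds F, Q; FHQ→G adds G → {F, G, H, Q}.
{F, G}⁺: FG→H adds H; FGH→Q adds Q → {F, G, H, Q}.
Any other superkey contains one of these as a subset, so there are no further candidate keys.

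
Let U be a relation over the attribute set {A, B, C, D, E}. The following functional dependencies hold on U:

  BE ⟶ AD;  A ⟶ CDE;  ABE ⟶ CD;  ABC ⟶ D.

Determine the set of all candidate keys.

Attribute B never appears on the right-hand side of any dependency, so B must belong to every candidate key.
{B}⁺ = {B}, which is not all of the schema, so we must add further attributes.
{A, B}⁺: A→CDE adds C, D, E → {A, B, C, D, E}. Minimal: {B}⁺ = {B}; {A}⁺ = {A, C, D, E} — none reach the full schema.
{B, E}⁺: BE→AD adds A, D; A→CDE adds C → {A, B, C, D, E}. Minimal: {E}⁺ = {E}; {B}⁺ = {B} — none reach the full schema.

(A, B), (B, E)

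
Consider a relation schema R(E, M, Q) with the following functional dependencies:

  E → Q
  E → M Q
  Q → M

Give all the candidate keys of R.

{E}

Attribute E never appears on the right-hand side of any dependency, so E must belong to every candidate key.
{E}⁺ = {E, M, Q}, which is all of the schema, so {E} is the only candidate key.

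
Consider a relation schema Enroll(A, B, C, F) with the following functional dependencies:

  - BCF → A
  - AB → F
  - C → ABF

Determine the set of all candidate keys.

{C}

{C}⁺: C→ABF adds A, B, F → {A, B, C, F}.
No other minimal superkey exists.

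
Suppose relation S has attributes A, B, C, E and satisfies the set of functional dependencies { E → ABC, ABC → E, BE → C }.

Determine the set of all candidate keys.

{E}⁺: E→ABC adds A, B, C → {A, B, C, E}.
{A, B, C}⁺: ABC→E adds E → {A, B, C, E}.

{E}, {A, B, C}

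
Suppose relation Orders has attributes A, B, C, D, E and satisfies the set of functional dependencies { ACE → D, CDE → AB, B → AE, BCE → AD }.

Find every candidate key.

{B, C}; {A, C, E}; {C, D, E}

Attribute C never appears on the right-hand side of any dependency, so C must belong to every candidate key.
{C}⁺ = {C}, which is not all of the schema, so we must add further attributes.
{B, C}⁺: B→AE adds A, E; BCE→AD adds D → {A, B, C, D, E}. Minimal: {C}⁺ = {C}; {B}⁺ = {A, B, E} — none reach the full schema.
{A, C, E}⁺: ACE→D adds D; CDE→AB adds B → {A, B, C, D, E}. Minimal: {C, E}⁺ = {C, E}; {A, E}⁺ = {A, E}; {A, C}⁺ = {A, C} — none reach the full schema.
{C, D, E}⁺: CDE→AB adds A, B → {A, B, C, D, E}. Minimal: {D, E}⁺ = {D, E}; {C, E}⁺ = {C, E}; {C, D}⁺ = {C, D} — none reach the full schema.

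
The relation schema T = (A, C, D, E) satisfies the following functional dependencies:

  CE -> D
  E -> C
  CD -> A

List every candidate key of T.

{E}

Attribute E never appears on the right-hand side of any dependency, so E must belong to every candidate key.
{E}⁺ = {A, C, D, E}, which is all of the schema, so {E} is the only candidate key.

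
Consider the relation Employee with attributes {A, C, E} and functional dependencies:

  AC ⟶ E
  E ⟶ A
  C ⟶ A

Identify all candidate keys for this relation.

{C}⁺: C→A adds A; AC→E adds E → {A, C, E}.
No other minimal superkey exists.

{C}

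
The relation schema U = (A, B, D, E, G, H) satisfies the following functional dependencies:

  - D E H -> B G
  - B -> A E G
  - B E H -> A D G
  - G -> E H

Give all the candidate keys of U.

{B}, {D, G}, {D, E, H}

{B}⁺: B→AEG adds A, E, G; G→EH adds H; BEH→ADG adds D → {A, B, D, E, G, H}.
{D, G}⁺: G→EH adds E, H; DEH→BG adds B; B→AEG adds A → {A, B, D, E, G, H}. Minimal: {G}⁺ = {E, G, H}; {D}⁺ = {D} — none reach the full schema.
{D, E, H}⁺: DEH→BG adds B, G; B→AEG adds A → {A, B, D, E, G, H}. Minimal: {E, H}⁺ = {E, H}; {D, H}⁺ = {D, H}; {D, E}⁺ = {D, E} — none reach the full schema.
Any other superkey contains one of these as a subset, so there are no further candidate keys.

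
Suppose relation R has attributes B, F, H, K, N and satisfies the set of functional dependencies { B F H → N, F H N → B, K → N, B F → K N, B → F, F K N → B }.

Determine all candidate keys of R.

{B, H}, {F, H, K}, {F, H, N}

Attribute H never appears on the right-hand side of any dependency, so H must belong to every candidate key.
{H}⁺ = {H}, which is not all of the schema, so we must add further attributes.
{B, H}⁺: B→F adds F; BFH→N adds N; BF→KN adds K → {B, F, H, K, N}. Minimal: {H}⁺ = {H}; {B}⁺ = {B, F, K, N} — none reach the full schema.
{F, H, K}⁺: K→N adds N; FKN→B adds B → {B, F, H, K, N}. Minimal: {H, K}⁺ = {H, K, N}; {F, K}⁺ = {B, F, K, N}; {F, H}⁺ = {F, H} — none reach the full schema.
{F, H, N}⁺: FHN→B adds B; BF→KN adds K → {B, F, H, K, N}. Minimal: {H, N}⁺ = {H, N}; {F, N}⁺ = {F, N}; {F, H}⁺ = {F, H} — none reach the full schema.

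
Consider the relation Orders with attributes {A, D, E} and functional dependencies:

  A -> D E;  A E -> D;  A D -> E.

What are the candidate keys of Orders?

{A}

Attribute A never appears on the right-hand side of any dependency, so A must belong to every candidate key.
{A}⁺ = {A, D, E}, which is all of the schema, so {A} is the only candidate key.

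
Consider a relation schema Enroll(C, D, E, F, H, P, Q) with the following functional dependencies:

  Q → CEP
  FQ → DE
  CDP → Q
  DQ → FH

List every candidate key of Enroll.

{D, Q}; {F, Q}; {C, D, P}

{D, Q}⁺: Q→CEP adds C, E, P; DQ→FH adds F, H → {C, D, E, F, H, P, Q}.
{F, Q}⁺: Q→CEP adds C, E, P; FQ→DE adds D; DQ→FH adds H → {C, D, E, F, H, P, Q}.
{C, D, P}⁺: CDP→Q adds Q; DQ→FH adds F, H; Q→CEP adds E → {C, D, E, F, H, P, Q}.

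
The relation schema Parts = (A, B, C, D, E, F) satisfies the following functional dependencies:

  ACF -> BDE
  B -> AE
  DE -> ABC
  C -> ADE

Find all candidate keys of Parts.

CF, BDF, DEF

Attribute F never appears on the right-hand side of any dependency, so F must belong to every candidate key.
{F}⁺ = {F}, which is not all of the schema, so we must add further attributes.
{C, F}⁺: C→ADE adds A, D, E; ACF→BDE adds B → {A, B, C, D, E, F}. Minimal: {F}⁺ = {F}; {C}⁺ = {A, B, C, D, E} — none reach the full schema.
{B, D, F}⁺: B→AE adds A, E; DE→ABC adds C → {A, B, C, D, E, F}. Minimal: {D, F}⁺ = {D, F}; {B, F}⁺ = {A, B, E, F}; {B, D}⁺ = {A, B, C, D, E} — none reach the full schema.
{D, E, F}⁺: DE→ABC adds A, B, C → {A, B, C, D, E, F}. Minimal: {E, F}⁺ = {E, F}; {D, F}⁺ = {D, F}; {D, E}⁺ = {A, B, C, D, E} — none reach the full schema.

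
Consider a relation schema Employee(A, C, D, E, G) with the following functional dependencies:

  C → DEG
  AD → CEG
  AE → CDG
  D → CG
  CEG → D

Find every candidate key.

AC, AD, AE

Attribute A never appears on the right-hand side of any dependency, so A must belong to every candidate key.
{A}⁺ = {A}, which is not all of the schema, so we must add further attributes.
{A, C}⁺: C→DEG adds D, E, G → {A, C, D, E, G}. Minimal: {C}⁺ = {C, D, E, G}; {A}⁺ = {A} — none reach the full schema.
{A, D}⁺: AD→CEG adds C, E, G → {A, C, D, E, G}. Minimal: {D}⁺ = {C, D, E, G}; {A}⁺ = {A} — none reach the full schema.
{A, E}⁺: AE→CDG adds C, D, G → {A, C, D, E, G}. Minimal: {E}⁺ = {E}; {A}⁺ = {A} — none reach the full schema.
Any other superkey contains one of these as a subset, so there are no further candidate keys.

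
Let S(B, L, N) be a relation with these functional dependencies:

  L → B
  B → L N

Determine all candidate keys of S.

{B}; {L}

{B}⁺: B→LN adds L, N → {B, L, N}.
{L}⁺: L→B adds B; B→LN adds N → {B, L, N}.
Any other superkey contains one of these as a subset, so there are no further candidate keys.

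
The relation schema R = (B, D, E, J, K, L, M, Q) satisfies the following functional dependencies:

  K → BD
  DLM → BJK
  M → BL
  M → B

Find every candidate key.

Attributes E, M, Q never appear on any right-hand side, so every candidate key must contain {E, M, Q}.
{E, M, Q}⁺ = {B, E, L, M, Q}, which is not all of the schema, so we must add further attributes.
{D, E, M, Q}⁺: M→BL adds B, L; DLM→BJK adds J, K → {B, D, E, J, K, L, M, Q}. Minimal: {E, M, Q}⁺ = {B, E, L, M, Q}; {D, M, Q}⁺ = {B, D, J, K, L, M, Q}; {D, E, Q}⁺ = {D, E, Q}; … — none reach the full schema.
{E, K, M, Q}⁺: K→BD adds B, D; M→BL adds L; DLM→BJK adds J → {B, D, E, J, K, L, M, Q}. Minimal: {K, M, Q}⁺ = {B, D, J, K, L, M, Q}; {E, M, Q}⁺ = {B, E, L, M, Q}; {E, K, Q}⁺ = {B, D, E, K, Q}; … — none reach the full schema.
Any other superkey contains one of these as a subset, so there are no further candidate keys.

DEMQ; EKMQ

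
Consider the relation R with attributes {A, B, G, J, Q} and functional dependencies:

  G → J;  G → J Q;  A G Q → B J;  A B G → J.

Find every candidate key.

Attributes A, G never appear on any right-hand side, so every candidate key must contain {A, G}.
{A, G}⁺ = {A, B, G, J, Q}, which is all of the schema, so {A, G} is the only candidate key.

AG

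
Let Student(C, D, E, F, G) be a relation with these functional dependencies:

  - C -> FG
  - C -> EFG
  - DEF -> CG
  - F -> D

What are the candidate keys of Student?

{C}⁺: C→FG adds F, G; C→EFG adds E; F→D adds D → {C, D, E, F, G}.
{E, F}⁺: F→D adds D; DEF→CG adds C, G → {C, D, E, F, G}. Minimal: {F}⁺ = {D, F}; {E}⁺ = {E} — none reach the full schema.

C, EF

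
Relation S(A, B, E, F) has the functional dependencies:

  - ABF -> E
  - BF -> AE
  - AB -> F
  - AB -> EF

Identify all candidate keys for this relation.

Attribute B never appears on the right-hand side of any dependency, so B must belong to every candidate key.
{B}⁺ = {B}, which is not all of the schema, so we must add further attributes.
{A, B}⁺: AB→F adds F; AB→EF adds E → {A, B, E, F}. Minimal: {B}⁺ = {B}; {A}⁺ = {A} — none reach the full schema.
{B, F}⁺: BF→AE adds A, E → {A, B, E, F}. Minimal: {F}⁺ = {F}; {B}⁺ = {B} — none reach the full schema.
Any other superkey contains one of these as a subset, so there are no further candidate keys.

(A, B), (B, F)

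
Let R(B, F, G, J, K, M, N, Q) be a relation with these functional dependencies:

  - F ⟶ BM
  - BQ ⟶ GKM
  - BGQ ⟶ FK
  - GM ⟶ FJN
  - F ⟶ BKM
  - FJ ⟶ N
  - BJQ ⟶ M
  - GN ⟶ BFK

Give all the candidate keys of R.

Attribute Q never appears on the right-hand side of any dependency, so Q must belong to every candidate key.
{Q}⁺ = {Q}, which is not all of the schema, so we must add further attributes.
{B, Q}⁺: BQ→GKM adds G, K, M; BGQ→FK adds F; GM→FJN adds J, N → {B, F, G, J, K, M, N, Q}. Minimal: {Q}⁺ = {Q}; {B}⁺ = {B} — none reach the full schema.
{F, Q}⁺: F→BM adds B, M; BQ→GKM adds G, K; GM→FJN adds J, N → {B, F, G, J, K, M, N, Q}. Minimal: {Q}⁺ = {Q}; {F}⁺ = {B, F, K, M} — none reach the full schema.
{G, M, Q}⁺: GM→FJN adds F, J, N; F→BKM adds B, K → {B, F, G, J, K, M, N, Q}. Minimal: {M, Q}⁺ = {M, Q}; {G, Q}⁺ = {G, Q}; {G, M}⁺ = {B, F, G, J, K, M, N} — none reach the full schema.
{G, N, Q}⁺: GN→BFK adds B, F, K; F→BM adds M; GM→FJN adds J → {B, F, G, J, K, M, N, Q}. Minimal: {N, Q}⁺ = {N, Q}; {G, Q}⁺ = {G, Q}; {G, N}⁺ = {B, F, G, J, K, M, N} — none reach the full schema.

{B, Q}, {F, Q}, {G, M, Q}, {G, N, Q}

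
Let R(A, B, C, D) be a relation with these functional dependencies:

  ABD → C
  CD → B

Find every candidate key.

ABD, ACD

Attributes A, D never appear on any right-hand side, so every candidate key must contain {A, D}.
{A, D}⁺ = {A, D}, which is not all of the schema, so we must add further attributes.
{A, B, D}⁺: ABD→C adds C → {A, B, C, D}. Minimal: {B, D}⁺ = {B, D}; {A, D}⁺ = {A, D}; {A, B}⁺ = {A, B} — none reach the full schema.
{A, C, D}⁺: CD→B adds B → {A, B, C, D}. Minimal: {C, D}⁺ = {B, C, D}; {A, D}⁺ = {A, D}; {A, C}⁺ = {A, C} — none reach the full schema.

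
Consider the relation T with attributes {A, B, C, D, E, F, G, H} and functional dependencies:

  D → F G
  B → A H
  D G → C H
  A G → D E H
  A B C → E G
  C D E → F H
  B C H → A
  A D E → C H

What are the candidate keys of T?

{B, C}, {B, D}, {B, G}

Attribute B never appears on the right-hand side of any dependency, so B must belong to every candidate key.
{B}⁺ = {A, B, H}, which is not all of the schema, so we must add further attributes.
{B, C}⁺: B→AH adds A, H; ABC→EG adds E, G; AG→DEH adds D; CDE→FH adds F → {A, B, C, D, E, F, G, H}.
{B, D}⁺: D→FG adds F, G; B→AH adds A, H; DG→CH adds C; AG→DEH adds E → {A, B, C, D, E, F, G, H}.
{B, G}⁺: B→AH adds A, H; AG→DEH adds D, E; ADE→CH adds C; D→FG adds F → {A, B, C, D, E, F, G, H}.
Any other superkey contains one of these as a subset, so there are no further candidate keys.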